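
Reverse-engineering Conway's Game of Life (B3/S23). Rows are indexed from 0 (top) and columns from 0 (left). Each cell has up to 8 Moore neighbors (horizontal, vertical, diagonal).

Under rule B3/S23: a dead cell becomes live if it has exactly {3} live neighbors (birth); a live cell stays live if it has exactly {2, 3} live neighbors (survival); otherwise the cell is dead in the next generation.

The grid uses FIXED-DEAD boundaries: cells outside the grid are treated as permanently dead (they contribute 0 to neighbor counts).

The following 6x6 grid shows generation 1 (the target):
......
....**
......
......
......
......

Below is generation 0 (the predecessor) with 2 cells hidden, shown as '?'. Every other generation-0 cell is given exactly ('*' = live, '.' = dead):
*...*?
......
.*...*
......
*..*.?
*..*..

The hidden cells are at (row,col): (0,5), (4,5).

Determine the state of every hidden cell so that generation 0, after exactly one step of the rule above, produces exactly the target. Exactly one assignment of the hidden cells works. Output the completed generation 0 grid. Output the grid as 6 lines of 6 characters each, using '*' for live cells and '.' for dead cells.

Hidden generation-0 cells (in order): (0,5), (4,5).
A hidden cell only influences target cells in its own 3x3 neighborhood. Try each of the 2^2 = 4 assignments, step the completed generation 0 forward once under B3/S23, and compare with the target:
  (0,5)=. (4,5)=. -> step gives (1,4)='.' but target has '*' -> reject
  (0,5)=. (4,5)=* -> step gives (1,4)='.' but target has '*' -> reject
  (0,5)=* (4,5)=. -> step reproduces the target at every cell -> ACCEPT
  (0,5)=* (4,5)=* -> step gives (3,4)='*' but target has '.' -> reject
Unique solution: (0,5)=live, (4,5)=dead.
Check: live-neighbor counts of every cell in the completed generation 0:
010111
221133
101010
222121
122120
122120
Applying B3/S23 to generation 0 with these counts gives:
......
....**
......
......
......
......
which matches the target exactly.

Answer: *...**
......
.*...*
......
*..*..
*..*..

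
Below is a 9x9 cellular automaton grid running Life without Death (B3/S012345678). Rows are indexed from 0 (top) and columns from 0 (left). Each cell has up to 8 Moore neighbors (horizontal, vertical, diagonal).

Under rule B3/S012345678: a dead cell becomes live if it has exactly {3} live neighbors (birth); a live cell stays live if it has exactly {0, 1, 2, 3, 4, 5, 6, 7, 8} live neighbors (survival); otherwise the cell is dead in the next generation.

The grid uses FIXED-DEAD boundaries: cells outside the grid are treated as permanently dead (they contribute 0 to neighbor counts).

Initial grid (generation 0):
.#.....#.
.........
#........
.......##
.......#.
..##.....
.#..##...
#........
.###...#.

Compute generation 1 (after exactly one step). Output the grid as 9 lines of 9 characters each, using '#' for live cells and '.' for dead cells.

Simulating step by step:
Generation 0 (given above): 16 live cells
Generation 1: 22 live cells
(generation 1 grid is the final answer)

Answer: .#.....#.
.........
#........
.......##
.......##
..###....
.#####...
#..##....
.###...#.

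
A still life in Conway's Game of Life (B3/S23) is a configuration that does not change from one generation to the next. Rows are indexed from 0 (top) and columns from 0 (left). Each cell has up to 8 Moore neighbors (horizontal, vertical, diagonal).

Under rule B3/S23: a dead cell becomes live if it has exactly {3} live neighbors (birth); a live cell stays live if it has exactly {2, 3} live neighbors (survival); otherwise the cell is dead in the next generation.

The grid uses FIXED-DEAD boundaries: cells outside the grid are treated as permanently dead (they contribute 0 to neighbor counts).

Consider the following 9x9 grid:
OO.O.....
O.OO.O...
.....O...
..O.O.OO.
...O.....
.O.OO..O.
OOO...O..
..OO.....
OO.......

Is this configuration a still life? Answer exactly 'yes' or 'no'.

Answer: no

Derivation:
Compute generation 1 and compare to generation 0 (given above):
Generation 1:
OO.OO....
O.OO.....
.OO..O...
...OOOO..
.....OOO.
OO.OO....
O...O....
...O.....
.OO......
Cell (0,4) differs: gen0=0 vs gen1=1 -> NOT a still life.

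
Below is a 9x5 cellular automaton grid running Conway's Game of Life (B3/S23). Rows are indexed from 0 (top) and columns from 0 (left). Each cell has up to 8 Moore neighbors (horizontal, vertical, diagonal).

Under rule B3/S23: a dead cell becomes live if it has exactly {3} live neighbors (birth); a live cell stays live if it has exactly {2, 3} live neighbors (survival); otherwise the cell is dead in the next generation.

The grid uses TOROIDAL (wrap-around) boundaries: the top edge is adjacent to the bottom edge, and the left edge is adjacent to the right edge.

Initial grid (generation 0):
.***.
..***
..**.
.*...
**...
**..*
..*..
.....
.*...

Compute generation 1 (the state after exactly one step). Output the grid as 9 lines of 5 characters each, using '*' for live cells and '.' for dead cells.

Answer: **..*
....*
.*..*
**...
..*.*
..*.*
**...
.....
.*...

Derivation:
Simulating step by step:
Generation 0 (given above): 16 live cells
Generation 1: 15 live cells
(generation 1 grid is the final answer)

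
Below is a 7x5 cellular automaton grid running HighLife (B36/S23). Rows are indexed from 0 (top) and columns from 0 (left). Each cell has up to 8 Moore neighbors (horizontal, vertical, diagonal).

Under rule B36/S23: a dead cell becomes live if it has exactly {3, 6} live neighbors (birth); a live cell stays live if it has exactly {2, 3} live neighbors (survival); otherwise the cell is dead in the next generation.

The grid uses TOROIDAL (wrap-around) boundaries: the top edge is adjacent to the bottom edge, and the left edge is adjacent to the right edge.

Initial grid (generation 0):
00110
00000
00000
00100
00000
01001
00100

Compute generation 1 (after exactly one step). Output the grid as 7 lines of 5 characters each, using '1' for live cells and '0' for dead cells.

Simulating step by step:
Generation 0 (given above): 6 live cells
Generation 1: 4 live cells
(generation 1 grid is the final answer)

Answer: 00110
00000
00000
00000
00000
00000
01100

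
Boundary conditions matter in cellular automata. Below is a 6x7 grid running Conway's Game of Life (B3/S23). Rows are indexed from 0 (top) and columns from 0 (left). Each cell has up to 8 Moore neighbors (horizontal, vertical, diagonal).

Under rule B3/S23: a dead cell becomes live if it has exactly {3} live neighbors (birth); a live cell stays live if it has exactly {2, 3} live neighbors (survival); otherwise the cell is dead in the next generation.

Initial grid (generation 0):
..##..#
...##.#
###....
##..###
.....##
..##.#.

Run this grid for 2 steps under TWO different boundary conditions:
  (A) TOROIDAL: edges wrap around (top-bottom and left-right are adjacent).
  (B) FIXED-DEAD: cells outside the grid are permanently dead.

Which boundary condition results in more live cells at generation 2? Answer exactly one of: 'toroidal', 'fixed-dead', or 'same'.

Answer: fixed-dead

Derivation:
Under TOROIDAL boundary, generation 2:
...#..#
.....##
....#..
.......
.#.....
.#.##..
Population = 9

Under FIXED-DEAD boundary, generation 2:
...#.#.
.##...#
....#.#
#....#.
.##...#
..####.
Population = 16

Comparison: toroidal=9, fixed-dead=16 -> fixed-dead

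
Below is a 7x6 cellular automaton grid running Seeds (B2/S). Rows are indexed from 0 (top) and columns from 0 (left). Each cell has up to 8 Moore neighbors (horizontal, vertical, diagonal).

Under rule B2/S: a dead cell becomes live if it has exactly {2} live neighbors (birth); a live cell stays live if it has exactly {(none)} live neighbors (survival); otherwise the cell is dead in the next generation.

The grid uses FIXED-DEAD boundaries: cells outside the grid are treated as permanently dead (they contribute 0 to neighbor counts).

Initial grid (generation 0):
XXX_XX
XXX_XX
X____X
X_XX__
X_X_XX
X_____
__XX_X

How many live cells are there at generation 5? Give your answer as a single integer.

Simulating step by step:
Generation 0 (given above): 23 live cells
Generation 1: 2 live cells
______
______
______
______
______
______
_X__X_
Generation 2: 0 live cells
______
______
______
______
______
______
______
Generation 3: 0 live cells
______
______
______
______
______
______
______
Generation 4: 0 live cells
______
______
______
______
______
______
______
Generation 5: 0 live cells
______
______
______
______
______
______
______
Population at generation 5: 0

Answer: 0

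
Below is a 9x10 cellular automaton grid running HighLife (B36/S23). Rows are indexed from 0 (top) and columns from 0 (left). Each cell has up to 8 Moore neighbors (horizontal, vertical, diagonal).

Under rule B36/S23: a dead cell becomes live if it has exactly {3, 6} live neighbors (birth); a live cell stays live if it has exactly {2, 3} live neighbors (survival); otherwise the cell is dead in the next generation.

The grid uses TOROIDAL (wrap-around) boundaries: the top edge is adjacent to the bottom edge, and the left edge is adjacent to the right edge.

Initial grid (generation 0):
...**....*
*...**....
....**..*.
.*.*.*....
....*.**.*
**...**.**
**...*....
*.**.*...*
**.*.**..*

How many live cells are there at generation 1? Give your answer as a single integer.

Answer: 30

Derivation:
Simulating step by step:
Generation 0 (given above): 36 live cells
Generation 1: 30 live cells
.***..*..*
.........*
...*..*...
...*...**.
.**.*..*.*
.*..*...*.
.....*..**
.*.*.*....
.*..***.*.
Population at generation 1: 30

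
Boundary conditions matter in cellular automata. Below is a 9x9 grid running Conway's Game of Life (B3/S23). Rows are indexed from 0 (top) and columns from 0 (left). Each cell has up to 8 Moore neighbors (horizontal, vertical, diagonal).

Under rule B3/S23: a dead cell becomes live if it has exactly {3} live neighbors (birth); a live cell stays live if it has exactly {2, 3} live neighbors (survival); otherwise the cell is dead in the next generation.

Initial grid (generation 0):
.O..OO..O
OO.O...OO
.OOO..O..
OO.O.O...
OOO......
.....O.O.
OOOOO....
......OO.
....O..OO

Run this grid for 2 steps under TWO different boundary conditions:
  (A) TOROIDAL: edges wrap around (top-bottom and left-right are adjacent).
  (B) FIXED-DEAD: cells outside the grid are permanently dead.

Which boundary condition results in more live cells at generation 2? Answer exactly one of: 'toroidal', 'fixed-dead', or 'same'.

Answer: fixed-dead

Derivation:
Under TOROIDAL boundary, generation 2:
.OO......
........O
..OO....O
..O.O.O.O
O...O..OO
......O..
.........
.........
........O
Population = 16

Under FIXED-DEAD boundary, generation 2:
OOOOOO..O
O..O.O...
..OO....O
..O.O.OO.
....O....
......O..
.O.....OO
.O.......
........O
Population = 24

Comparison: toroidal=16, fixed-dead=24 -> fixed-dead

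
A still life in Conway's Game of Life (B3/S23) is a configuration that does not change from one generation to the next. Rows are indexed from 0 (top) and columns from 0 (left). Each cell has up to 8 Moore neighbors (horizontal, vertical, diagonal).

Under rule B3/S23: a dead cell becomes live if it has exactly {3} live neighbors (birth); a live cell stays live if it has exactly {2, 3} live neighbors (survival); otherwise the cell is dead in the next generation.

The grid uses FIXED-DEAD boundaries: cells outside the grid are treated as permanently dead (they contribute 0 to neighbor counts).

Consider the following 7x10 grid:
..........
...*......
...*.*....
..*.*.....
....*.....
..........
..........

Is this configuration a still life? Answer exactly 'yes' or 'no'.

Compute generation 1 and compare to generation 0 (given above):
Generation 1:
..........
....*.....
..**......
....**....
...*......
..........
..........
Cell (1,3) differs: gen0=1 vs gen1=0 -> NOT a still life.

Answer: no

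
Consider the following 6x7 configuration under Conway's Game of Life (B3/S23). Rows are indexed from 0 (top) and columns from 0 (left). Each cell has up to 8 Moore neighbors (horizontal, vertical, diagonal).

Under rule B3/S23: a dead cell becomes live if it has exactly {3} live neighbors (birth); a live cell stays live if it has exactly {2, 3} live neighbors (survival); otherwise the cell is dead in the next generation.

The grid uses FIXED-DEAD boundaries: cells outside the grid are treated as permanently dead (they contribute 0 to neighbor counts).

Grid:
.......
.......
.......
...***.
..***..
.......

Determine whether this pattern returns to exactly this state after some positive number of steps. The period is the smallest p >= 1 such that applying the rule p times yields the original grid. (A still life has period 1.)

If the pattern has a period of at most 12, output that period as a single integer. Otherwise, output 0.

Answer: 2

Derivation:
Simulating and comparing each generation to the original:
Gen 0 (original, given above): 6 live cells
Gen 1: 6 live cells, differs from original
Gen 2: 6 live cells, MATCHES original -> period = 2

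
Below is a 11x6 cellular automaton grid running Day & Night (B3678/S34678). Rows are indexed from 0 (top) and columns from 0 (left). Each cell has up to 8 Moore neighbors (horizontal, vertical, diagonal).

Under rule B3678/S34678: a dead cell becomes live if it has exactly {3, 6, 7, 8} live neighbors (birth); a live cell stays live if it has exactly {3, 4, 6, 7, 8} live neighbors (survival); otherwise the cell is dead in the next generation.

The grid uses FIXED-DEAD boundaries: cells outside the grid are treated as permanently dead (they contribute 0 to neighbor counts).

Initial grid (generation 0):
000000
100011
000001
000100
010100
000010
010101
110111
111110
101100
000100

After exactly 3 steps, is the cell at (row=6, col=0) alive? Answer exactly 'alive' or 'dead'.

Simulating step by step:
Generation 0 (given above): 25 live cells
Generation 1: 20 live cells
000000
000000
000000
001010
001010
000110
100111
101011
111101
000000
001000
Generation 2: 18 live cells
000000
000000
000000
000000
000111
001000
011011
111111
011100
000100
000000
Generation 3: 15 live cells
000000
000000
000000
000010
000000
011000
100111
111101
111000
000000
000000

Cell (6,0) at generation 3: 1 -> alive

Answer: alive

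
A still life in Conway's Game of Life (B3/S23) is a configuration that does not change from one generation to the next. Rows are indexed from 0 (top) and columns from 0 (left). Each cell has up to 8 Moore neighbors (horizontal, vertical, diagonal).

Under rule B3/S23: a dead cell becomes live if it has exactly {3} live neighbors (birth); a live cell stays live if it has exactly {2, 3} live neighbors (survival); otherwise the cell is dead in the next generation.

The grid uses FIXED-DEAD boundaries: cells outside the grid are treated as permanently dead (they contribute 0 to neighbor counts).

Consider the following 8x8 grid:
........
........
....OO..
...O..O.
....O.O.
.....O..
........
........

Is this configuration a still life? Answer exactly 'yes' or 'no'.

Compute generation 1 and compare to generation 0 (given above):
Generation 1:
........
........
....OO..
...O..O.
....O.O.
.....O..
........
........
The grids are IDENTICAL -> still life.

Answer: yes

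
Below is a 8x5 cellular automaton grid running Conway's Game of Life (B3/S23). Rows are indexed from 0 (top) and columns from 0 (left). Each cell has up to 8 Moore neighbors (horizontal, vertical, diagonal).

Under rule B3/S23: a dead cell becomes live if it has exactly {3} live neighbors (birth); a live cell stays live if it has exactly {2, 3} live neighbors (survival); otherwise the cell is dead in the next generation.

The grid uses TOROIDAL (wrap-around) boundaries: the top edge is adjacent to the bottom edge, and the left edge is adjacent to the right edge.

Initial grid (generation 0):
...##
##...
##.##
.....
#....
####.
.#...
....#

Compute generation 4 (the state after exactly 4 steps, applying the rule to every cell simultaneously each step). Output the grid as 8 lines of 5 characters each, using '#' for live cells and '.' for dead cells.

Simulating step by step:
Generation 0 (given above): 15 live cells
Generation 1: 19 live cells
...##
.#...
.##.#
.#...
#.#.#
#.#.#
.#.##
#..##
Generation 2: 11 live cells
..##.
.#..#
.##..
....#
..#.#
..#..
.#...
.....
Generation 3: 14 live cells
..##.
##...
.###.
###..
.....
.###.
.....
..#..
Generation 4: 15 live cells
(generation 4 grid is the final answer)

Answer: ..##.
#...#
...##
#..#.
#..#.
..#..
.#.#.
..##.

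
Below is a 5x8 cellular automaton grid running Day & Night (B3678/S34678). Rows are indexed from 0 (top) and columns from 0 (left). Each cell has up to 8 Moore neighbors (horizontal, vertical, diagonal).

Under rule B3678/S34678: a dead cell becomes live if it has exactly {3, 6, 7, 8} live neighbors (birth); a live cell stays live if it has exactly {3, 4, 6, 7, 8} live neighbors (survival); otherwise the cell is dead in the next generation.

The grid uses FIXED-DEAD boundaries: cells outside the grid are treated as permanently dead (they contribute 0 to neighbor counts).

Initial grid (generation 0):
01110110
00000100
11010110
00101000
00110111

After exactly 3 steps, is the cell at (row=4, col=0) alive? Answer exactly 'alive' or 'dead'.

Answer: dead

Derivation:
Simulating step by step:
Generation 0 (given above): 18 live cells
Generation 1: 11 live cells
00001000
10010100
00100100
00101001
00011000
Generation 2: 5 live cells
00000000
00000000
01000010
00001100
00010000
Generation 3: 2 live cells
00000000
00000000
00000100
00000000
00001000

Cell (4,0) at generation 3: 0 -> dead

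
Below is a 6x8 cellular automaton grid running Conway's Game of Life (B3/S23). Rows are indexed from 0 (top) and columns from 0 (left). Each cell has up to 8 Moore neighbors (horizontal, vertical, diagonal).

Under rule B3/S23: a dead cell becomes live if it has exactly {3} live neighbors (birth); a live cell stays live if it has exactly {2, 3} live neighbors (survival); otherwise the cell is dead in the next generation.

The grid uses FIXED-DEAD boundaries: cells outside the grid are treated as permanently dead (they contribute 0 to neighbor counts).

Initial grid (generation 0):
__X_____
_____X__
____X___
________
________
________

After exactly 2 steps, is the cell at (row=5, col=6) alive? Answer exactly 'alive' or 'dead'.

Simulating step by step:
Generation 0 (given above): 3 live cells
Generation 1: 0 live cells
________
________
________
________
________
________
Generation 2: 0 live cells
________
________
________
________
________
________

Cell (5,6) at generation 2: 0 -> dead

Answer: dead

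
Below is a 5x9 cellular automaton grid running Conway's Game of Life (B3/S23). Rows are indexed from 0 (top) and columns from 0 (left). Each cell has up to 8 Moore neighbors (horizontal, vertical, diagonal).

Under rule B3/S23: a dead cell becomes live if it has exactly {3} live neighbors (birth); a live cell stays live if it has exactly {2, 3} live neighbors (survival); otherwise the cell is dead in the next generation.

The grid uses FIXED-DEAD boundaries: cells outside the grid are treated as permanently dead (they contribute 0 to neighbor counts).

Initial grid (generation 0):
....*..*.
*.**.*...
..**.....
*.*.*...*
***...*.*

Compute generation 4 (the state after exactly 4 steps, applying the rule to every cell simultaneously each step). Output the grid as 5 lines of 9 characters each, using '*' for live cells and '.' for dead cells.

Answer: ..**.....
.*.*.....
.........
***......
.*.......

Derivation:
Simulating step by step:
Generation 0 (given above): 17 live cells
Generation 1: 10 live cells
...**....
.**......
.........
*......*.
*.**...*.
Generation 2: 7 live cells
..**.....
..**.....
.*.......
.*.......
.*.......
Generation 3: 8 live cells
..**.....
.*.*.....
.*.......
***......
.........
Generation 4: 8 live cells
(generation 4 grid is the final answer)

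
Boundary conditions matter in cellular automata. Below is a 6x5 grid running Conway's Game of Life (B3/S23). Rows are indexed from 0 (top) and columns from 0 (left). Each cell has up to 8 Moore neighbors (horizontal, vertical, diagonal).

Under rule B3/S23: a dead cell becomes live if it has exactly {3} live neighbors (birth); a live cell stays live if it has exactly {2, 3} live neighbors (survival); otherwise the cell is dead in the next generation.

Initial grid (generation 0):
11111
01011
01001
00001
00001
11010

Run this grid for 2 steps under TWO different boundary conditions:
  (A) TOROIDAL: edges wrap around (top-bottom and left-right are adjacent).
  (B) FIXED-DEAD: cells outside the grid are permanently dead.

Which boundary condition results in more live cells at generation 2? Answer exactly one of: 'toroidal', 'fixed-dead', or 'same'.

Under TOROIDAL boundary, generation 2:
00000
00000
00001
10100
00011
00000
Population = 5

Under FIXED-DEAD boundary, generation 2:
00000
01010
00001
00100
00011
00000
Population = 6

Comparison: toroidal=5, fixed-dead=6 -> fixed-dead

Answer: fixed-dead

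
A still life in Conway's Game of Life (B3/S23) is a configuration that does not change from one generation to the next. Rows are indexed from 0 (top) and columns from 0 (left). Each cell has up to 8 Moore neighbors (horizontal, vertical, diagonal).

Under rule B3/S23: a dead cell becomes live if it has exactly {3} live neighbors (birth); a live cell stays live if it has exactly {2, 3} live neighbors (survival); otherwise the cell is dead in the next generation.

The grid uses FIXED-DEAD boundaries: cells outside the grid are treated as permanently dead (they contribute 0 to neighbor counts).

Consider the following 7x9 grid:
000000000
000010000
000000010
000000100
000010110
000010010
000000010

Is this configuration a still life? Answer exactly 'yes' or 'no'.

Compute generation 1 and compare to generation 0 (given above):
Generation 1:
000000000
000000000
000000000
000001100
000000110
000001011
000000000
Cell (1,4) differs: gen0=1 vs gen1=0 -> NOT a still life.

Answer: no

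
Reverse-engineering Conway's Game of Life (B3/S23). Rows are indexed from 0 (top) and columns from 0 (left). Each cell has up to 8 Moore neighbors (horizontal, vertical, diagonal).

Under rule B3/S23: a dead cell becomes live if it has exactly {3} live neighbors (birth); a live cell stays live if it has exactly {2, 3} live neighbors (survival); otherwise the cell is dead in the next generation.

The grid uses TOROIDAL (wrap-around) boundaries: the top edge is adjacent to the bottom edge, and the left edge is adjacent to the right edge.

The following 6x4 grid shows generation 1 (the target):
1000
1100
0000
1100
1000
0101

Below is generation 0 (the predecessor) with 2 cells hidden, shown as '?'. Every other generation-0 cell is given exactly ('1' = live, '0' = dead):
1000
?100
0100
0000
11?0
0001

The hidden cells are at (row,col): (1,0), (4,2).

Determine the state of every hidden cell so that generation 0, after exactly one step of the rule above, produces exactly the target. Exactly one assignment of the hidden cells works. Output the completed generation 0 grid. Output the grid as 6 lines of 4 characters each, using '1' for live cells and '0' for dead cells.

Answer: 1000
0100
0100
0000
1100
0001

Derivation:
Hidden generation-0 cells (in order): (1,0), (4,2).
A hidden cell only influences target cells in its own 3x3 neighborhood. Try each of the 2^2 = 4 assignments, step the completed generation 0 forward once under B3/S23, and compare with the target:
  (1,0)=0 (4,2)=0 -> step reproduces the target at every cell -> ACCEPT
  (1,0)=0 (4,2)=1 -> step gives (3,1)='0' but target has '1' -> reject
  (1,0)=1 (4,2)=0 -> step gives (0,1)='1' but target has '0' -> reject
  (1,0)=1 (4,2)=1 -> step gives (0,1)='1' but target has '0' -> reject
Unique solution: (1,0)=dead, (4,2)=dead.
Check: live-neighbor counts of every cell in the completed generation 0:
2222
3221
2120
3321
2122
4322
Applying B3/S23 to generation 0 with these counts gives:
1000
1100
0000
1100
1000
0101
which matches the target exactly.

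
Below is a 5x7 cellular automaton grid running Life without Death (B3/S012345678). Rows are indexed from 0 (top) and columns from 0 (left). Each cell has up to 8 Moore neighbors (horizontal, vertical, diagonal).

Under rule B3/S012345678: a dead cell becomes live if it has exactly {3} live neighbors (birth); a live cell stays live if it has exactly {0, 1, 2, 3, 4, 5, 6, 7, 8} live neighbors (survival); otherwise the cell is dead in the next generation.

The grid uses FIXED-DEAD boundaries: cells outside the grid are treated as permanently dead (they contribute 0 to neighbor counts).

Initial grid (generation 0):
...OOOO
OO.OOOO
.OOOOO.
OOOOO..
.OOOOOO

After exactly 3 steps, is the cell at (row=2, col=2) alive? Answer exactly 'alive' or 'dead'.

Simulating step by step:
Generation 0 (given above): 26 live cells
Generation 1: 30 live cells
..OOOOO
OO.OOOO
.OOOOOO
OOOOO.O
OOOOOOO
Generation 2: 31 live cells
.OOOOOO
OO.OOOO
.OOOOOO
OOOOO.O
OOOOOOO
Generation 3: 32 live cells
OOOOOOO
OO.OOOO
.OOOOOO
OOOOO.O
OOOOOOO

Cell (2,2) at generation 3: 1 -> alive

Answer: alive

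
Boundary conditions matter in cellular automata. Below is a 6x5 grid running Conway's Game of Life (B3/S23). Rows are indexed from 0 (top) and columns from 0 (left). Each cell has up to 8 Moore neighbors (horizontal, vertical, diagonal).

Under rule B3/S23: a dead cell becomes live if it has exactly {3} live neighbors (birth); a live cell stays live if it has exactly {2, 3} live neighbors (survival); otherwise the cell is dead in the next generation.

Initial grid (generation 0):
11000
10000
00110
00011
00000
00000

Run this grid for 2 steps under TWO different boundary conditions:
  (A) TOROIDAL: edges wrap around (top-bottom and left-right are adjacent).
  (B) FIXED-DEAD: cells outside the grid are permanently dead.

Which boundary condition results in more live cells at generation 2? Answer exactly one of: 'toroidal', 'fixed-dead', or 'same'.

Answer: toroidal

Derivation:
Under TOROIDAL boundary, generation 2:
11001
10101
10000
00101
00010
00000
Population = 10

Under FIXED-DEAD boundary, generation 2:
11000
10100
00001
00101
00010
00000
Population = 8

Comparison: toroidal=10, fixed-dead=8 -> toroidal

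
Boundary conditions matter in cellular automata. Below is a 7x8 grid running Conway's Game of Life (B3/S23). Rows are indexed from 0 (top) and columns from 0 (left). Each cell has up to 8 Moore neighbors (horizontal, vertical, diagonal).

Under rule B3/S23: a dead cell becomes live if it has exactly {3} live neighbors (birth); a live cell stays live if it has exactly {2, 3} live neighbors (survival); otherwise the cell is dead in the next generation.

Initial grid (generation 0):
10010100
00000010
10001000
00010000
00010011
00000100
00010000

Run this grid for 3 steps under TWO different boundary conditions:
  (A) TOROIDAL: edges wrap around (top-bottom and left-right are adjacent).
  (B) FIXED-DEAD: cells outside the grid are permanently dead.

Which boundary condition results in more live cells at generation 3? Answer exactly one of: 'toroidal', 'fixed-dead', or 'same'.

Under TOROIDAL boundary, generation 3:
00000010
00010000
00010010
00010001
00011010
00000110
00001100
Population = 13

Under FIXED-DEAD boundary, generation 3:
00000000
00000000
00010100
00010100
00011100
00000000
00000000
Population = 7

Comparison: toroidal=13, fixed-dead=7 -> toroidal

Answer: toroidal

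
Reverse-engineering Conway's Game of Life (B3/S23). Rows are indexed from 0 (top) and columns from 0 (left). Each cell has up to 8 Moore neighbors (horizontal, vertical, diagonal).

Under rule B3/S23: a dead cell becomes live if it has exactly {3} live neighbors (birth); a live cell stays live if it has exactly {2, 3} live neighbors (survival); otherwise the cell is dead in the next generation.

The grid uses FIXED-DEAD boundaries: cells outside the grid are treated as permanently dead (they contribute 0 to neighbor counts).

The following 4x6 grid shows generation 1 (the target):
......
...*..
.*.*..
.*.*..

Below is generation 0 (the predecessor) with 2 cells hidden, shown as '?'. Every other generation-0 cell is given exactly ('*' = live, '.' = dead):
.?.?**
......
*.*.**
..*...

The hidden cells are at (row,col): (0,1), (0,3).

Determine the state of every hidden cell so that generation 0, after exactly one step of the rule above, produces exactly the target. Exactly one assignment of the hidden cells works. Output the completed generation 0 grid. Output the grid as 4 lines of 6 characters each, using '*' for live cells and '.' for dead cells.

Hidden generation-0 cells (in order): (0,1), (0,3).
A hidden cell only influences target cells in its own 3x3 neighborhood. Try each of the 2^2 = 4 assignments, step the completed generation 0 forward once under B3/S23, and compare with the target:
  (0,1)=. (0,3)=. -> step reproduces the target at every cell -> ACCEPT
  (0,1)=. (0,3)=* -> step gives (0,4)='*' but target has '.' -> reject
  (0,1)=* (0,3)=. -> step gives (1,1)='*' but target has '.' -> reject
  (0,1)=* (0,3)=* -> step gives (0,4)='*' but target has '.' -> reject
Unique solution: (0,1)=dead, (0,3)=dead.
Check: live-neighbor counts of every cell in the completed generation 0:
000111
121344
031311
131322
Applying B3/S23 to generation 0 with these counts gives:
......
...*..
.*.*..
.*.*..
which matches the target exactly.

Answer: ....**
......
*.*.**
..*...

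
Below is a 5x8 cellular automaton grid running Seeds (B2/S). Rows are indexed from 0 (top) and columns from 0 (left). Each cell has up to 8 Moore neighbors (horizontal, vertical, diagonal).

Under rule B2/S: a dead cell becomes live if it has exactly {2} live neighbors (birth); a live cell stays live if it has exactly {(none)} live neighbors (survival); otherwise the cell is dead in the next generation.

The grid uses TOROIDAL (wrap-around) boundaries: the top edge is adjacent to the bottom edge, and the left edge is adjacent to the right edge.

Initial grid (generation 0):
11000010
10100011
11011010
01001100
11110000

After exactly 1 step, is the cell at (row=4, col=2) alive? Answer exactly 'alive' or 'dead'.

Simulating step by step:
Generation 0 (given above): 19 live cells
Generation 1: 4 live cells
00000100
00001000
00000000
00000010
00000010

Cell (4,2) at generation 1: 0 -> dead

Answer: dead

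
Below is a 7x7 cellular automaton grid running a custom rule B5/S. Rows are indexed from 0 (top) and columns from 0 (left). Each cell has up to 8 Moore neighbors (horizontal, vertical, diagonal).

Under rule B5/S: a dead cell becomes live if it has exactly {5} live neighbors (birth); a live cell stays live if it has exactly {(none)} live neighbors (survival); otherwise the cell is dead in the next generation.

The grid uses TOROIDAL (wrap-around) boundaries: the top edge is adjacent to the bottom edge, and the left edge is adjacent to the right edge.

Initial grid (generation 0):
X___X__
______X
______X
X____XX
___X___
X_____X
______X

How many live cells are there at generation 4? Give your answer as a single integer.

Answer: 0

Derivation:
Simulating step by step:
Generation 0 (given above): 11 live cells
Generation 1: 1 live cells
_______
_______
_______
_______
______X
_______
_______
Generation 2: 0 live cells
_______
_______
_______
_______
_______
_______
_______
Generation 3: 0 live cells
_______
_______
_______
_______
_______
_______
_______
Generation 4: 0 live cells
_______
_______
_______
_______
_______
_______
_______
Population at generation 4: 0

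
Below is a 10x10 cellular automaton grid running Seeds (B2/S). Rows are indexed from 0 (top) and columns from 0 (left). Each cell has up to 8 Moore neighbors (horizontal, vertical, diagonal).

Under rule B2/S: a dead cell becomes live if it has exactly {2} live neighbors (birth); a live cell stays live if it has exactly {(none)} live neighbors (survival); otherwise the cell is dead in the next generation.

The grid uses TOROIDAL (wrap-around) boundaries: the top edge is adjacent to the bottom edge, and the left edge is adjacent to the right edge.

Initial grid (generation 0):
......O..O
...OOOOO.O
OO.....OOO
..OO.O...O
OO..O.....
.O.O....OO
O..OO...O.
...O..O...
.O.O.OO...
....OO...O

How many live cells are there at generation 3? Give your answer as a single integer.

Simulating step by step:
Generation 0 (given above): 37 live cells
Generation 1: 18 live cells
..........
.OO.......
..........
......OO..
.....O....
.....O.O..
.O...O....
OO.......O
O......O..
..OO...OO.
Generation 2: 21 live cells
.......OO.
..........
.OO...OO..
.....O....
....O...O.
..........
..O.O...OO
..O...O.O.
...O..O...
.O....O..O
Generation 3: 26 live cells
O.....O..O
.OO.......
.....O....
.OOOO...O.
.....O....
....OO.O..
.O...O....
.O..O.....
OO......OO
O.O..O....
Population at generation 3: 26

Answer: 26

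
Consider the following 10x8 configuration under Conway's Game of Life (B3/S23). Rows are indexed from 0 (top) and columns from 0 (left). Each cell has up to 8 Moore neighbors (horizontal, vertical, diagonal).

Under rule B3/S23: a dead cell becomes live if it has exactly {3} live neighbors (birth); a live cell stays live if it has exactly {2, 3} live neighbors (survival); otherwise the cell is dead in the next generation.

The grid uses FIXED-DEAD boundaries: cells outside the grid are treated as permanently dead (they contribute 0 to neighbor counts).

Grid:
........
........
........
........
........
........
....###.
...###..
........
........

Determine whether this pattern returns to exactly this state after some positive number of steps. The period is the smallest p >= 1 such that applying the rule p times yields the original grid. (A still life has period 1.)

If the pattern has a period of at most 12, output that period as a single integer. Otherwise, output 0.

Simulating and comparing each generation to the original:
Gen 0 (original, given above): 6 live cells
Gen 1: 6 live cells, differs from original
Gen 2: 6 live cells, MATCHES original -> period = 2

Answer: 2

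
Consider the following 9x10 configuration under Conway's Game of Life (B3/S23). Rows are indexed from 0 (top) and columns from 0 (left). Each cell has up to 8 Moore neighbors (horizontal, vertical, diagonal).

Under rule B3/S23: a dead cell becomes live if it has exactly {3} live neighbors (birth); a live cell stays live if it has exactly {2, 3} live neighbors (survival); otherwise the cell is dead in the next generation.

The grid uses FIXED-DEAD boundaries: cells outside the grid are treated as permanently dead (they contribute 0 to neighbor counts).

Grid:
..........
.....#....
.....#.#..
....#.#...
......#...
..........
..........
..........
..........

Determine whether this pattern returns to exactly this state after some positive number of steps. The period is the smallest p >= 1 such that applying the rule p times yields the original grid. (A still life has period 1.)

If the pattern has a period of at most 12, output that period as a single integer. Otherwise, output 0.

Answer: 2

Derivation:
Simulating and comparing each generation to the original:
Gen 0 (original, given above): 6 live cells
Gen 1: 6 live cells, differs from original
Gen 2: 6 live cells, MATCHES original -> period = 2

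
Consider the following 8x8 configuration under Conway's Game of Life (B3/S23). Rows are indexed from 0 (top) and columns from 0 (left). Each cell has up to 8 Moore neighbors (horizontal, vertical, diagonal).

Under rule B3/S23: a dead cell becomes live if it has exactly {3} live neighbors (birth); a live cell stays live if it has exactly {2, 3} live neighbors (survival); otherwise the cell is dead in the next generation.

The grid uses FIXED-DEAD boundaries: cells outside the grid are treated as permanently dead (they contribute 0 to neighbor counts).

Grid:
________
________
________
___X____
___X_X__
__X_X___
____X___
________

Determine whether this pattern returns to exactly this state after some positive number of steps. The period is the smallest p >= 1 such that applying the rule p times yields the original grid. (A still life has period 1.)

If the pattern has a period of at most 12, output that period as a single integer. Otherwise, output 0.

Answer: 2

Derivation:
Simulating and comparing each generation to the original:
Gen 0 (original, given above): 6 live cells
Gen 1: 6 live cells, differs from original
Gen 2: 6 live cells, MATCHES original -> period = 2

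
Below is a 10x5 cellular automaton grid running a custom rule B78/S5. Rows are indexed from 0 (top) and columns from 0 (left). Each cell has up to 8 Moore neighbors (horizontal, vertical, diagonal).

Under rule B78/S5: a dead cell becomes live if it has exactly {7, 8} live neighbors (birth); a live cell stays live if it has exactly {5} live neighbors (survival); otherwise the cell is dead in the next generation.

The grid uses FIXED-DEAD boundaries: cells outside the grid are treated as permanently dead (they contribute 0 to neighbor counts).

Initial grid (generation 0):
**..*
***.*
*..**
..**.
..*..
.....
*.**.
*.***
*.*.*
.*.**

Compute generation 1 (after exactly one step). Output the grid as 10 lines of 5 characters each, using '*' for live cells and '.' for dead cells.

Answer: .....
.*...
...*.
.....
.....
.....
.....
.....
...*.
.....

Derivation:
Simulating step by step:
Generation 0 (given above): 26 live cells
Generation 1: 3 live cells
(generation 1 grid is the final answer)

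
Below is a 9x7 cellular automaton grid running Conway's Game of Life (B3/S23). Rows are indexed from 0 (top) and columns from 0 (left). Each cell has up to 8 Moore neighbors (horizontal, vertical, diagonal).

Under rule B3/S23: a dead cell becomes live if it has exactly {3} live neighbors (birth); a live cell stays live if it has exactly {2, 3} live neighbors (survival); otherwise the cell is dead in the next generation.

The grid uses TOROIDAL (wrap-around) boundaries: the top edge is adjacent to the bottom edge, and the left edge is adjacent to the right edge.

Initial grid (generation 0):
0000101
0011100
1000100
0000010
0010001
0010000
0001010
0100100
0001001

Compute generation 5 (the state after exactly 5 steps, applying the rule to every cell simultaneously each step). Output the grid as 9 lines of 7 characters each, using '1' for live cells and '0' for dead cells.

Simulating step by step:
Generation 0 (given above): 17 live cells
Generation 1: 19 live cells
0010100
0000100
0000110
0000011
0000000
0011000
0011100
0011110
1001100
Generation 2: 15 live cells
0000110
0000100
0000101
0000111
0000000
0010100
0100010
0100010
0100000
Generation 3: 20 live cells
0000110
0001100
0001101
0000101
0001100
0000000
0110110
1110000
0000110
Generation 4: 16 live cells
0000000
0000000
0000000
0000000
0001110
0010010
1011000
1010001
0101111
Generation 5: 19 live cells
(generation 5 grid is the final answer)

Answer: 0000110
0000000
0000000
0000100
0001110
0110011
1011000
0000000
0111111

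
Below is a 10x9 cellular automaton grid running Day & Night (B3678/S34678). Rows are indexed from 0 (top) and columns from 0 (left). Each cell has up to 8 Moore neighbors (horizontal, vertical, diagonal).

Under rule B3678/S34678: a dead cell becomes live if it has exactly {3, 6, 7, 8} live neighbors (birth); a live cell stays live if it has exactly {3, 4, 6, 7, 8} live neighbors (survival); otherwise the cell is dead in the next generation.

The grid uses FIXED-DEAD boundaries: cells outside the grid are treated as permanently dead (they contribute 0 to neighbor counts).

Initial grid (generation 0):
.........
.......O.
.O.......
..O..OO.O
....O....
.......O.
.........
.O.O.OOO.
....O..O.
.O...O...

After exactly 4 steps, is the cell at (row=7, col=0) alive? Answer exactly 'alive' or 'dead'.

Simulating step by step:
Generation 0 (given above): 17 live cells
Generation 1: 10 live cells
.........
.........
......OO.
.........
.....OOO.
.........
.......O.
....O.O..
..O.O....
.........
Generation 2: 6 live cells
.........
.........
.........
.....O...
.........
.......O.
.........
...O.O...
...O.O...
.........
Generation 3: 0 live cells
.........
.........
.........
.........
.........
.........
.........
.........
.........
.........
Generation 4: 0 live cells
.........
.........
.........
.........
.........
.........
.........
.........
.........
.........

Cell (7,0) at generation 4: 0 -> dead

Answer: dead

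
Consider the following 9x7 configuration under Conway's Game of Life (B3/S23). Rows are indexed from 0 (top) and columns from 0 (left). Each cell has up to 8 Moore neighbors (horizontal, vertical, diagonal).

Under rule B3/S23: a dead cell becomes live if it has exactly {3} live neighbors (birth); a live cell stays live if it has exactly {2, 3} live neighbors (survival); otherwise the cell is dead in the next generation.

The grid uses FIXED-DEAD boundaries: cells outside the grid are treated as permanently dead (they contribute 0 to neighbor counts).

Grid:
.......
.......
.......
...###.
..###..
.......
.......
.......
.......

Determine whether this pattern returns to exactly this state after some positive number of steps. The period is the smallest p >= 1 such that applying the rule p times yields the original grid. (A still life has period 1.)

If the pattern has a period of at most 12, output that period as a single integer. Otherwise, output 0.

Answer: 2

Derivation:
Simulating and comparing each generation to the original:
Gen 0 (original, given above): 6 live cells
Gen 1: 6 live cells, differs from original
Gen 2: 6 live cells, MATCHES original -> period = 2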